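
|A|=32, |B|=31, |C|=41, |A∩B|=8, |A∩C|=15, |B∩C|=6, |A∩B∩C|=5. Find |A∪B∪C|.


|A∪B∪C| = 32+31+41-8-15-6+5 = 80

|A∪B∪C| = 80


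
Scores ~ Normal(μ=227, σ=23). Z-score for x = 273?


z = (x - μ)/σ = (273 - 227)/23 = 2.0

z = 2.0


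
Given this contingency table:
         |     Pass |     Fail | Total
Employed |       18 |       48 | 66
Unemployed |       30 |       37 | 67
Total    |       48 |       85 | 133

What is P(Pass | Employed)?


P(Pass | Employed) = 18/(18+48) = 18/66 = 3/11

P(Pass|Employed) = 3/11 ≈ 27.27%


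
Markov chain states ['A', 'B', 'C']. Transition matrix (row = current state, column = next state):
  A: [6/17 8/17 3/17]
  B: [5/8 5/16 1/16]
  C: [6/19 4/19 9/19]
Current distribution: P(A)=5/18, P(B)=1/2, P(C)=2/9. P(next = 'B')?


P(next=B) = Σᵢ P(now=i)×P(i→B)
= 5/18×8/17 + 1/2×5/16 + 2/9×4/19
= 20/153 + 5/32 + 8/171 = 10349/31008

P = 10349/31008 ≈ 0.3338


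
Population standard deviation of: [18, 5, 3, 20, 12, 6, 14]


Mean = 78/7
  (18-78/7)²=2304/49
  (5-78/7)²=1849/49
  (3-78/7)²=3249/49
  (20-78/7)²=3844/49
  (12-78/7)²=36/49
  (6-78/7)²=1296/49
  (14-78/7)²=400/49
Σ(x-μ)² = 1854/7
σ² = (1854/7)/7 = 1854/49

σ = √(1854/49) ≈ 6.1512


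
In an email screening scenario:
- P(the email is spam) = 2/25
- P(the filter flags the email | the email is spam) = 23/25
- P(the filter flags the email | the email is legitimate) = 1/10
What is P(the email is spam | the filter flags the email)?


Using Bayes' theorem:
P(A|B) = P(B|A)·P(A) / P(B)

P(the filter flags the email) = 23/25 × 2/25 + 1/10 × 23/25
= 46/625 + 23/250 = 207/1250

P(the email is spam|the filter flags the email) = (46/625) / (207/1250) = 4/9

P(the email is spam|the filter flags the email) = 4/9 ≈ 44.44%


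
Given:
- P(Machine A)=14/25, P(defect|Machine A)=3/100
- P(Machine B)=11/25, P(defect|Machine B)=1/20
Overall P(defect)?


P(B) = Σ P(B|Aᵢ)×P(Aᵢ)
  3/100×14/25 = 21/1250
  1/20×11/25 = 11/500
Sum = 97/2500

P(defect) = 97/2500 ≈ 3.88%


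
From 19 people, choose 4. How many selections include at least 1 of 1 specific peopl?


Complement: C(19,4) - C(18,4) = 3876 - 3060 = 816

816


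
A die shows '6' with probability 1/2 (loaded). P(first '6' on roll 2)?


Geometric: P(X=2) = (1-p)^(k-1)×p = (1/2)^1×1/2 = 1/4

P(X=2) = 1/4 ≈ 25.00%


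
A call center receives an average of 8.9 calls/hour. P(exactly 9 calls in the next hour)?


Poisson(λ=8.9): P(X=9) = e^(-λ)×λ^k/k!
= e^(-8.9) × 8.9^9 / 9!
≈ 0.0001363889265 × 350356403.707 / 362880 ≈ 0.131682

P(X=9) ≈ 0.131682 ≈ 13.17%


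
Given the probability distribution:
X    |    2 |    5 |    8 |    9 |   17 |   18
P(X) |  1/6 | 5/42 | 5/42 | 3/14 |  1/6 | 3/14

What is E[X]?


E[X] = Σ x·P(X=x)
= (2)×(1/6) + (5)×(5/42) + (8)×(5/42) + (9)×(3/14) + (17)×(1/6) + (18)×(3/14)
= 21/2

E[X] = 21/2


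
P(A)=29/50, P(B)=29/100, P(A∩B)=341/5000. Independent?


P(A)×P(B) = 841/5000
P(A∩B) = 341/5000
Not equal → NOT independent

No, not independent


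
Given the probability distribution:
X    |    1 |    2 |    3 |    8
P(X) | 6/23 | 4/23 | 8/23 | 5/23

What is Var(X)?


E[X] = 78/23
E[X²] = 18
Var(X) = E[X²] - (E[X])² = 18 - 6084/529 = 3438/529

Var(X) = 3438/529 ≈ 6.4991


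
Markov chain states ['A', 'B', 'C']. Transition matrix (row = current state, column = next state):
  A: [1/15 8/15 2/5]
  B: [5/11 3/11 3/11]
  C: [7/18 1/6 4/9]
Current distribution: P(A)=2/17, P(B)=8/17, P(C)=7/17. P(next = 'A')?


P(next=A) = Σᵢ P(now=i)×P(i→A)
= 2/17×1/15 + 8/17×5/11 + 7/17×7/18
= 2/255 + 40/187 + 49/306 = 6427/16830

P = 6427/16830 ≈ 0.3819


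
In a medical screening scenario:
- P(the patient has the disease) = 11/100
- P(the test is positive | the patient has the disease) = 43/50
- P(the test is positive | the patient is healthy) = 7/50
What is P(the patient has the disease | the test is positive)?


Using Bayes' theorem:
P(A|B) = P(B|A)·P(A) / P(B)

P(the test is positive) = 43/50 × 11/100 + 7/50 × 89/100
= 473/5000 + 623/5000 = 137/625

P(the patient has the disease|the test is positive) = (473/5000) / (137/625) = 473/1096

P(the patient has the disease|the test is positive) = 473/1096 ≈ 43.16%


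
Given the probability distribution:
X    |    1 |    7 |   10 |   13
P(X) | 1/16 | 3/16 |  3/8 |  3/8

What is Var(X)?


E[X] = 10
E[X²] = 881/8
Var(X) = E[X²] - (E[X])² = 881/8 - 100 = 81/8

Var(X) = 81/8 ≈ 10.1250


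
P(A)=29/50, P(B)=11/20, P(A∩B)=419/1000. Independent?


P(A)×P(B) = 319/1000
P(A∩B) = 419/1000
Not equal → NOT independent

No, not independent


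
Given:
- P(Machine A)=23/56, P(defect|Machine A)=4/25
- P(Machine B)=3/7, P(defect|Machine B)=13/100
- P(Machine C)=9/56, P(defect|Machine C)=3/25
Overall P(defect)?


P(B) = Σ P(B|Aᵢ)×P(Aᵢ)
  4/25×23/56 = 23/350
  13/100×3/7 = 39/700
  3/25×9/56 = 27/1400
Sum = 197/1400

P(defect) = 197/1400 ≈ 14.07%


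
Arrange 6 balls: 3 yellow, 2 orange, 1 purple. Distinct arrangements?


6!/(3!×2!×1!) = 60

60


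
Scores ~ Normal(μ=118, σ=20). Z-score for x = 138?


z = (x - μ)/σ = (138 - 118)/20 = 1.0

z = 1.0


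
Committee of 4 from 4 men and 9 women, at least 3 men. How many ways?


Count by #men:
  3M,1W: C(4,3)×C(9,1)=36
  4M,0W: C(4,4)×C(9,0)=1
Total = 37

37


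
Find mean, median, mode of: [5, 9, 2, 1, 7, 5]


Sorted: [1, 2, 5, 5, 7, 9]
Mean = 29/6
Median = 5
Freq: {5: 2, 9: 1, 2: 1, 1: 1, 7: 1}
Mode: [5]

Mean=29/6, Median=5, Mode=5


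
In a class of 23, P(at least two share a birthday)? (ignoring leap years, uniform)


P(all different) = Π(365-i)/365 for i=0..22
= 0.492703
P(match) = 1 - 0.492703 = 0.507297

P ≈ 0.5073 ≈ 50.73%


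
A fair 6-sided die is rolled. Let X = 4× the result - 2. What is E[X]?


E[die] = (1+6)/2 = 7/2
E[X] = 4×7/2 - 2 = 12

E[X] = 12


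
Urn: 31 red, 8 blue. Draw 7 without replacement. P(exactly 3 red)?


Hypergeometric: C(31,3)×C(8,4)/C(39,7)
= 4495×70/15380937 = 314650/15380937

P(X=3) = 314650/15380937 ≈ 2.05%


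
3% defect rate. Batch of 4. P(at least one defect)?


P(all good) = (97/100)^4 = 88529281/100000000
P(≥1 defect) = 11470719/100000000

P = 11470719/100000000 ≈ 11.47%


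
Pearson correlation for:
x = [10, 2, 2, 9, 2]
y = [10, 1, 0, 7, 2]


n=5, Σx=25, Σy=20, Σxy=169, Σx²=193, Σy²=154
r = (5×169 - 25×20)/√((5×193 - 25²)(5×154 - 20²))
= 345/√(340×370) = 345/√125800 ≈ 345/354.6830 ≈ 0.9727

r ≈ 0.9727


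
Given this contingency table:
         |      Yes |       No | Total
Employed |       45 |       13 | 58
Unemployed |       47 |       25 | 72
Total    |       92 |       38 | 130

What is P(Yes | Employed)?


P(Yes | Employed) = 45/(45+13) = 45/58

P(Yes|Employed) = 45/58 ≈ 77.59%


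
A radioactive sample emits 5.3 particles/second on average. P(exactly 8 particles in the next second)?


Poisson(λ=5.3): P(X=8) = e^(-λ)×λ^k/k!
= e^(-5.3) × 5.3^8 / 8!
≈ 0.004991593907 × 622596.904114 / 40320 ≈ 0.077077

P(X=8) ≈ 0.077077 ≈ 7.71%


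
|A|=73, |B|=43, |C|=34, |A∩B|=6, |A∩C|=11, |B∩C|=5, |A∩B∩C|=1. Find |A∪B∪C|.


|A∪B∪C| = 73+43+34-6-11-5+1 = 129

|A∪B∪C| = 129


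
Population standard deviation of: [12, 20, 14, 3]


Mean = 49/4
  (12-49/4)²=1/16
  (20-49/4)²=961/16
  (14-49/4)²=49/16
  (3-49/4)²=1369/16
Σ(x-μ)² = 595/4
σ² = (595/4)/4 = 595/16

σ = √(595/16) ≈ 6.0982


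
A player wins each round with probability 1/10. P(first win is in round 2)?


Geometric: P(X=2) = (1-p)^(k-1)×p = (9/10)^1×1/10 = 9/100

P(X=2) = 9/100 ≈ 9.00%


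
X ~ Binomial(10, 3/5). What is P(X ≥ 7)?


P(X ≥ 7) = Σ P(X=i) for i=7..10
P(X=7) = 419904/1953125
P(X=8) = 236196/1953125
P(X=9) = 78732/1953125
P(X=10) = 59049/9765625
Sum = 3733209/9765625

P(X ≥ 7) = 3733209/9765625 ≈ 38.23%


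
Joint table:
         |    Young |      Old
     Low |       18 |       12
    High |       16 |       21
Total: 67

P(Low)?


P(Low) = (18+12)/67 = 30/67

P(Low) = 30/67 ≈ 44.78%


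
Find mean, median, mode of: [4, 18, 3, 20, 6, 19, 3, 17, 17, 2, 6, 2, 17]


Sorted: [2, 2, 3, 3, 4, 6, 6, 17, 17, 17, 18, 19, 20]
Mean = 134/13
Median = 6
Freq: {4: 1, 18: 1, 3: 2, 20: 1, 6: 2, 19: 1, 17: 3, 2: 2}
Mode: [17]

Mean=134/13, Median=6, Mode=17


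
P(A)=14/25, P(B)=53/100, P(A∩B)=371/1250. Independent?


P(A)×P(B) = 371/1250
P(A∩B) = 371/1250
Equal ✓ → Independent

Yes, independent


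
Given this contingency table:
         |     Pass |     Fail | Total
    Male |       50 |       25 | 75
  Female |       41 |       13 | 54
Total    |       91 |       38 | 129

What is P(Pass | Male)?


P(Pass | Male) = 50/(50+25) = 50/75 = 2/3

P(Pass|Male) = 2/3 ≈ 66.67%


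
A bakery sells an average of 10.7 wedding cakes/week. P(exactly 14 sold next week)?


Poisson(λ=10.7): P(X=14) = e^(-λ)×λ^k/k!
= e^(-10.7) × 10.7^14 / 14!
≈ 2.254493791e-05 × 2.5785341502e+14 / 87178291200 ≈ 0.066683

P(X=14) ≈ 0.066683 ≈ 6.67%


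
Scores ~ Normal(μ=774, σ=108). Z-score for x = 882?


z = (x - μ)/σ = (882 - 774)/108 = 1.0

z = 1.0


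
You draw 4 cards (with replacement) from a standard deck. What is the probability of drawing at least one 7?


P(not a 7) = 48/52 = 12/13
P(none in 4 draws) = (12/13)^4 = 20736/28561
P(≥1 7) = 1 - 20736/28561 = 7825/28561

P = 7825/28561 ≈ 27.40%


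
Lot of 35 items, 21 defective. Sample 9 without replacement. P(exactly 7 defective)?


Hypergeometric: C(21,7)×C(14,2)/C(35,9)
= 116280×91/70607460 = 1482/9889

P(X=7) = 1482/9889 ≈ 14.99%


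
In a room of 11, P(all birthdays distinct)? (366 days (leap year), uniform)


P(all different) = Π(366-i)/366 for i=0..10
= (366/366)×(365/366)×...×(356/366)
= 0.859219

P ≈ 0.8592 ≈ 85.92%


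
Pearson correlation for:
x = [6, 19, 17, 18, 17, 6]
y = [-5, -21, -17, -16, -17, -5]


n=6, Σx=83, Σy=-81, Σxy=-1325, Σx²=1335, Σy²=1325
r = (6×(-1325) - 83×(-81))/√((6×1335 - 83²)(6×1325 - (-81)²))
= -1227/√(1121×1389) = -1227/√1557069 ≈ -1227/1247.8257 ≈ -0.9833

r ≈ -0.9833


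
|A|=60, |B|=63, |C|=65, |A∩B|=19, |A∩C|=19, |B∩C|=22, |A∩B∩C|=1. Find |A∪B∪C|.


|A∪B∪C| = 60+63+65-19-19-22+1 = 129

|A∪B∪C| = 129


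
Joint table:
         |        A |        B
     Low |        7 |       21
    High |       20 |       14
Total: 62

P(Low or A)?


P(Low∨A) = P(Low) + P(A) - P(Low∧A)
= (28 + 27 - 7)/62 = 48/62 = 24/31

P = 24/31 ≈ 77.42%


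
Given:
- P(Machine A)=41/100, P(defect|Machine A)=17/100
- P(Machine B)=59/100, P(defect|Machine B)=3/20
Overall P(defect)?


P(B) = Σ P(B|Aᵢ)×P(Aᵢ)
  17/100×41/100 = 697/10000
  3/20×59/100 = 177/2000
Sum = 791/5000

P(defect) = 791/5000 ≈ 15.82%


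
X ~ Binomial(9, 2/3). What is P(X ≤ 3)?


P(X ≤ 3) = Σ P(X=i) for i=0..3
P(X=0) = 1/19683
P(X=1) = 2/2187
P(X=2) = 16/2187
P(X=3) = 224/6561
Sum = 835/19683

P(X ≤ 3) = 835/19683 ≈ 4.24%


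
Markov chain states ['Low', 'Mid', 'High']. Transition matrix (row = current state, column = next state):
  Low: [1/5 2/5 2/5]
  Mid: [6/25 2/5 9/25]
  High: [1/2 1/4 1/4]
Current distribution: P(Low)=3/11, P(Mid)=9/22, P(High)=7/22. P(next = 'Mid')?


P(next=Mid) = Σᵢ P(now=i)×P(i→Mid)
= 3/11×2/5 + 9/22×2/5 + 7/22×1/4
= 6/55 + 9/55 + 7/88 = 31/88

P = 31/88 ≈ 0.3523


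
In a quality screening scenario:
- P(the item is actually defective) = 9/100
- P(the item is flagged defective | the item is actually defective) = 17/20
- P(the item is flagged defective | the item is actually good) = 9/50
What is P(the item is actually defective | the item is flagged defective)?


Using Bayes' theorem:
P(A|B) = P(B|A)·P(A) / P(B)

P(the item is flagged defective) = 17/20 × 9/100 + 9/50 × 91/100
= 153/2000 + 819/5000 = 2403/10000

P(the item is actually defective|the item is flagged defective) = (153/2000) / (2403/10000) = 85/267

P(the item is actually defective|the item is flagged defective) = 85/267 ≈ 31.84%


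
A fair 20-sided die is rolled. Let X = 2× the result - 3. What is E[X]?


E[die] = (1+20)/2 = 21/2
E[X] = 2×21/2 - 3 = 18

E[X] = 18


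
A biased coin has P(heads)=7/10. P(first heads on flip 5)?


Geometric: P(X=5) = (1-p)^(k-1)×p = (3/10)^4×7/10 = 567/100000

P(X=5) = 567/100000 ≈ 0.57%


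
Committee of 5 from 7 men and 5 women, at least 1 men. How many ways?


Count by #men:
  1M,4W: C(7,1)×C(5,4)=35
  2M,3W: C(7,2)×C(5,3)=210
  3M,2W: C(7,3)×C(5,2)=350
  4M,1W: C(7,4)×C(5,1)=175
  5M,0W: C(7,5)×C(5,0)=21
Total = 791

791


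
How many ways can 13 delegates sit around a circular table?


Circular arrangements of 13 distinct objects: fix one position to break rotational symmetry.
(n-1)! = 12! = 479001600

479001600


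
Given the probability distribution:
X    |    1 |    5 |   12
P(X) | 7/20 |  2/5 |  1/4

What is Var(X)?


E[X] = 107/20
E[X²] = 927/20
Var(X) = E[X²] - (E[X])² = 927/20 - 11449/400 = 7091/400

Var(X) = 7091/400 ≈ 17.7275


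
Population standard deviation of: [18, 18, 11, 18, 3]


Mean = 68/5
  (18-68/5)²=484/25
  (18-68/5)²=484/25
  (11-68/5)²=169/25
  (18-68/5)²=484/25
  (3-68/5)²=2809/25
Σ(x-μ)² = 886/5
σ² = (886/5)/5 = 886/25

σ = √(886/25) ≈ 5.9532


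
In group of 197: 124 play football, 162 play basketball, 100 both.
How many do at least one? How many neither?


|A∪B| = 124+162-100 = 186
Neither = 197-186 = 11

At least one: 186; Neither: 11


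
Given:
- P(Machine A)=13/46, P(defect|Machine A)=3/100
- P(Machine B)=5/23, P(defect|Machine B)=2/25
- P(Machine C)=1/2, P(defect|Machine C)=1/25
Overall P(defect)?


P(B) = Σ P(B|Aᵢ)×P(Aᵢ)
  3/100×13/46 = 39/4600
  2/25×5/23 = 2/115
  1/25×1/2 = 1/50
Sum = 211/4600

P(defect) = 211/4600 ≈ 4.59%


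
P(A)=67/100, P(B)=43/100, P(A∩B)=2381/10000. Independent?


P(A)×P(B) = 2881/10000
P(A∩B) = 2381/10000
Not equal → NOT independent

No, not independent


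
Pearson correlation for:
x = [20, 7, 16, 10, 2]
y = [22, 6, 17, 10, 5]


n=5, Σx=55, Σy=60, Σxy=864, Σx²=809, Σy²=934
r = (5×864 - 55×60)/√((5×809 - 55²)(5×934 - 60²))
= 1020/√(1020×1070) = 1020/√1091400 ≈ 1020/1044.7009 ≈ 0.9764

r ≈ 0.9764


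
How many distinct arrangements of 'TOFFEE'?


Letters: 6, freq: {'T': 1, 'O': 1, 'F': 2, 'E': 2}
6!/(1!×1!×2!×2!) = 720/4 = 180

180


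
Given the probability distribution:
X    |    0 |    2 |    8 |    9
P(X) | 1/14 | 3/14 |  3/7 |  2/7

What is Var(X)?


E[X] = 45/7
E[X²] = 360/7
Var(X) = E[X²] - (E[X])² = 360/7 - 2025/49 = 495/49

Var(X) = 495/49 ≈ 10.1020


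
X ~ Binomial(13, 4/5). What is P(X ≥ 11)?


P(X ≥ 11) = Σ P(X=i) for i=11..13
P(X=11) = 327155712/1220703125
P(X=12) = 218103808/1220703125
P(X=13) = 67108864/1220703125
Sum = 612368384/1220703125

P(X ≥ 11) = 612368384/1220703125 ≈ 50.17%


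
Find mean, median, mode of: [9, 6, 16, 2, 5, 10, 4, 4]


Sorted: [2, 4, 4, 5, 6, 9, 10, 16]
Mean = 56/8 = 7
Median = 11/2
Freq: {9: 1, 6: 1, 16: 1, 2: 1, 5: 1, 10: 1, 4: 2}
Mode: [4]

Mean=7, Median=11/2, Mode=4


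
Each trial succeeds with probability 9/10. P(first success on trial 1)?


Geometric: P(X=1) = (1-p)^(k-1)×p = (1/10)^0×9/10 = 9/10

P(X=1) = 9/10 ≈ 90.00%


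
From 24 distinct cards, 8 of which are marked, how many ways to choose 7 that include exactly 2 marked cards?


Choose 2 of the 8 marked cards and 5 of the other 16 cards:
C(8,2)×C(16,5) = 28×4368 = 122304

122304


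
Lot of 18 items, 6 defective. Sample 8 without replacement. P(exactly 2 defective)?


Hypergeometric: C(6,2)×C(12,6)/C(18,8)
= 15×924/43758 = 70/221

P(X=2) = 70/221 ≈ 31.67%


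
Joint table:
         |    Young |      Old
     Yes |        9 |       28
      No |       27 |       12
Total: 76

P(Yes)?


P(Yes) = (9+28)/76 = 37/76

P(Yes) = 37/76 ≈ 48.68%


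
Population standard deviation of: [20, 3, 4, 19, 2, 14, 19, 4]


Mean = 85/8
  (20-85/8)²=5625/64
  (3-85/8)²=3721/64
  (4-85/8)²=2809/64
  (19-85/8)²=4489/64
  (2-85/8)²=4761/64
  (14-85/8)²=729/64
  (19-85/8)²=4489/64
  (4-85/8)²=2809/64
Σ(x-μ)² = 3679/8
σ² = (3679/8)/8 = 3679/64

σ = √(3679/64) ≈ 7.5818


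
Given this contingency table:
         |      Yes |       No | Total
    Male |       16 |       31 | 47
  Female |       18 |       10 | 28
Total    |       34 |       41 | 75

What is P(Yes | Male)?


P(Yes | Male) = 16/(16+31) = 16/47

P(Yes|Male) = 16/47 ≈ 34.04%


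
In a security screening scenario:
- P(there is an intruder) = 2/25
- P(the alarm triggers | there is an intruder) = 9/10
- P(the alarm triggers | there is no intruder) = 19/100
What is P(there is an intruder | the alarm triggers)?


Using Bayes' theorem:
P(A|B) = P(B|A)·P(A) / P(B)

P(the alarm triggers) = 9/10 × 2/25 + 19/100 × 23/25
= 9/125 + 437/2500 = 617/2500

P(there is an intruder|the alarm triggers) = (9/125) / (617/2500) = 180/617

P(there is an intruder|the alarm triggers) = 180/617 ≈ 29.17%


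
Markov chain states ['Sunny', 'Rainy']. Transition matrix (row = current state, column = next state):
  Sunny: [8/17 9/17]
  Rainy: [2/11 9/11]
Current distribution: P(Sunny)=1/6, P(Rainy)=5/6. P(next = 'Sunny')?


P(next=Sunny) = Σᵢ P(now=i)×P(i→Sunny)
= 1/6×8/17 + 5/6×2/11
= 4/51 + 5/33 = 43/187

P = 43/187 ≈ 0.2299


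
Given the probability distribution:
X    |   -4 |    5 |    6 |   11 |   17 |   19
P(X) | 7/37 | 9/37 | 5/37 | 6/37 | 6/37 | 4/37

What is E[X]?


E[X] = Σ x·P(X=x)
= (-4)×(7/37) + (5)×(9/37) + (6)×(5/37) + (11)×(6/37) + (17)×(6/37) + (19)×(4/37)
= 291/37

E[X] = 291/37


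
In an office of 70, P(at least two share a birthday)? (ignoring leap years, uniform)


P(all different) = Π(365-i)/365 for i=0..69
= 0.000840
P(match) = 1 - 0.000840 = 0.999160

P ≈ 0.9992 ≈ 99.92%


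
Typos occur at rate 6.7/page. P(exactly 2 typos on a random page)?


Poisson(λ=6.7): P(X=2) = e^(-λ)×λ^k/k!
= e^(-6.7) × 6.7^2 / 2!
≈ 0.001230911903 × 44.89 / 2 ≈ 0.027628

P(X=2) ≈ 0.027628 ≈ 2.76%


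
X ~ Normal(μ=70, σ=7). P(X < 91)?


z = (91-70)/7 = 3.0
P(Z < 3.0) = 0.9987

P(X < 91) ≈ 0.9987


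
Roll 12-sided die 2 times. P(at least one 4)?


P(no 4)^2 = (11/12)^2 = 121/144
P(≥1) = 1 - 121/144 = 23/144

P = 23/144 ≈ 15.97%


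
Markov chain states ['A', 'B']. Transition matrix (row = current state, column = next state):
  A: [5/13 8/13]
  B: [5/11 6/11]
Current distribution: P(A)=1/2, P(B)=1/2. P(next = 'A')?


P(next=A) = Σᵢ P(now=i)×P(i→A)
= 1/2×5/13 + 1/2×5/11
= 5/26 + 5/22 = 60/143

P = 60/143 ≈ 0.4196


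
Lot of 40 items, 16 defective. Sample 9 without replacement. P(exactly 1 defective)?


Hypergeometric: C(16,1)×C(24,8)/C(40,9)
= 16×735471/273438880 = 207/4810

P(X=1) = 207/4810 ≈ 4.30%


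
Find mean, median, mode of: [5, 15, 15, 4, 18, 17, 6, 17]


Sorted: [4, 5, 6, 15, 15, 17, 17, 18]
Mean = 97/8
Median = 15
Freq: {5: 1, 15: 2, 4: 1, 18: 1, 17: 2, 6: 1}
Mode: [15, 17]

Mean=97/8, Median=15, Mode=[15, 17]


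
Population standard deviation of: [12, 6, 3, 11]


Mean = 32/4 = 8
  (12-8)²=16
  (6-8)²=4
  (3-8)²=25
  (11-8)²=9
Σ(x-μ)² = 54
σ² = 54/4 = 27/2

σ = √(27/2) ≈ 3.6742


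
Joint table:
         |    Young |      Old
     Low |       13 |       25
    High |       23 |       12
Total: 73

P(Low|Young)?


P(Low|Young) = 13/(13+23) = 13/36

P = 13/36 ≈ 36.11%


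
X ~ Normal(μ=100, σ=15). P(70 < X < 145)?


z₁=(70-100)/15=-2.0, z₂=(145-100)/15=3.0
P = Φ(3.0) - Φ(-2.0) = 0.998650 - 0.022750 = 0.975900 ≈ 0.9759

P(70 < X < 145) ≈ 0.9759


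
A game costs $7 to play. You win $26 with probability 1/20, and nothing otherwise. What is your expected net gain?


E[gain] = (26-7)×1/20 + (-7)×19/20
= 19/20 - 133/20 = -57/10

Expected net gain = $-57/10 ≈ $-5.70


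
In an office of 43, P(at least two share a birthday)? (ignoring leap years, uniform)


P(all different) = Π(365-i)/365 for i=0..42
= 0.076077
P(match) = 1 - 0.076077 = 0.923923

P ≈ 0.9239 ≈ 92.39%


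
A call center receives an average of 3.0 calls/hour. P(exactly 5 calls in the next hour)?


Poisson(λ=3.0): P(X=5) = e^(-λ)×λ^k/k!
= e^(-3.0) × 3.0^5 / 5!
≈ 0.04978706837 × 243 / 120 ≈ 0.100819

P(X=5) ≈ 0.100819 ≈ 10.08%


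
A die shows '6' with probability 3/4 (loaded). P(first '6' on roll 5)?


Geometric: P(X=5) = (1-p)^(k-1)×p = (1/4)^4×3/4 = 3/1024

P(X=5) = 3/1024 ≈ 0.29%


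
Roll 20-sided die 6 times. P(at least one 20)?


P(no 20)^6 = (19/20)^6 = 47045881/64000000
P(≥1) = 1 - 47045881/64000000 = 16954119/64000000

P = 16954119/64000000 ≈ 26.49%


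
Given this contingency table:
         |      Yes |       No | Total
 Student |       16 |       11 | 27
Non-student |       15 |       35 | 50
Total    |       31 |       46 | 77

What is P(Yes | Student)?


P(Yes | Student) = 16/(16+11) = 16/27

P(Yes|Student) = 16/27 ≈ 59.26%


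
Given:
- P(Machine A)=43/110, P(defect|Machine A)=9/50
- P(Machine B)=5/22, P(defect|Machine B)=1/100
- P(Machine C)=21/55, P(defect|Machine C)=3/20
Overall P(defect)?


P(B) = Σ P(B|Aᵢ)×P(Aᵢ)
  9/50×43/110 = 387/5500
  1/100×5/22 = 1/440
  3/20×21/55 = 63/1100
Sum = 1429/11000

P(defect) = 1429/11000 ≈ 12.99%


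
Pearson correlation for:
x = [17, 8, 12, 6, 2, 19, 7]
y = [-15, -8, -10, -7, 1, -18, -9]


n=7, Σx=71, Σy=-66, Σxy=-884, Σx²=947, Σy²=844
r = (7×(-884) - 71×(-66))/√((7×947 - 71²)(7×844 - (-66)²))
= -1502/√(1588×1552) = -1502/√2464576 ≈ -1502/1569.8968 ≈ -0.9568

r ≈ -0.9568


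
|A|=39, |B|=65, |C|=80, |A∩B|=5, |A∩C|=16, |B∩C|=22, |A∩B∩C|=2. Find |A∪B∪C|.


|A∪B∪C| = 39+65+80-5-16-22+2 = 143

|A∪B∪C| = 143


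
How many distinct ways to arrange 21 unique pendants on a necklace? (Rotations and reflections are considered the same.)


Free circular arrangements: rotations and reflections both identified.
(n-1)!/2 = 20!/2 = 2432902008176640000/2 = 1216451004088320000

1216451004088320000


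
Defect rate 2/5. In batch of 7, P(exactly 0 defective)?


Binomial: P(X=0) = C(7,0)×p^0×(1-p)^7
= 1 × 1 × 2187/78125 = 2187/78125

P(X=0) = 2187/78125 ≈ 2.80%


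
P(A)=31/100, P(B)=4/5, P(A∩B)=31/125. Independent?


P(A)×P(B) = 31/125
P(A∩B) = 31/125
Equal ✓ → Independent

Yes, independent


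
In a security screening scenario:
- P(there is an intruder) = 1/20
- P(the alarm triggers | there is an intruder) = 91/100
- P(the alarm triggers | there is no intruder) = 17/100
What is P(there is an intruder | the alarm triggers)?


Using Bayes' theorem:
P(A|B) = P(B|A)·P(A) / P(B)

P(the alarm triggers) = 91/100 × 1/20 + 17/100 × 19/20
= 91/2000 + 323/2000 = 207/1000

P(there is an intruder|the alarm triggers) = (91/2000) / (207/1000) = 91/414

P(there is an intruder|the alarm triggers) = 91/414 ≈ 21.98%


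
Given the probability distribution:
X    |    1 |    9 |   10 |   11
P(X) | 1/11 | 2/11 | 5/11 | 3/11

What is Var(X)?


E[X] = 102/11
E[X²] = 1026/11
Var(X) = E[X²] - (E[X])² = 1026/11 - 10404/121 = 882/121

Var(X) = 882/121 ≈ 7.2893


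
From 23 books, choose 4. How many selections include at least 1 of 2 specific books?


Complement: C(23,4) - C(21,4) = 8855 - 5985 = 2870

2870


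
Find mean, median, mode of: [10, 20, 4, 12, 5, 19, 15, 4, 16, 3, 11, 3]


Sorted: [3, 3, 4, 4, 5, 10, 11, 12, 15, 16, 19, 20]
Mean = 122/12 = 61/6
Median = 21/2
Freq: {10: 1, 20: 1, 4: 2, 12: 1, 5: 1, 19: 1, 15: 1, 16: 1, 3: 2, 11: 1}
Mode: [3, 4]

Mean=61/6, Median=21/2, Mode=[3, 4]


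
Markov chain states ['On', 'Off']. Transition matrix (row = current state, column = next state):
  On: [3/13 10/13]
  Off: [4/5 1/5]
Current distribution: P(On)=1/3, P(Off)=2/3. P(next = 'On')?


P(next=On) = Σᵢ P(now=i)×P(i→On)
= 1/3×3/13 + 2/3×4/5
= 1/13 + 8/15 = 119/195

P = 119/195 ≈ 0.6103


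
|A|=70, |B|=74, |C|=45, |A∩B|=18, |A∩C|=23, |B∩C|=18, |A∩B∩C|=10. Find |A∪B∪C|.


|A∪B∪C| = 70+74+45-18-23-18+10 = 140

|A∪B∪C| = 140


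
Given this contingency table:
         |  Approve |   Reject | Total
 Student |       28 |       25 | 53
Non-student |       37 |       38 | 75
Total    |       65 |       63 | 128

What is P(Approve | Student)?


P(Approve | Student) = 28/(28+25) = 28/53

P(Approve|Student) = 28/53 ≈ 52.83%


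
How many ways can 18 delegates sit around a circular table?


Circular arrangements of 18 distinct objects: fix one position to break rotational symmetry.
(n-1)! = 17! = 355687428096000

355687428096000


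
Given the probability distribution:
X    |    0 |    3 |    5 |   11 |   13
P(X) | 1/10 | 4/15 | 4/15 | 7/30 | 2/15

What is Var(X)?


E[X] = 193/30
E[X²] = 359/6
Var(X) = E[X²] - (E[X])² = 359/6 - 37249/900 = 16601/900

Var(X) = 16601/900 ≈ 18.4456


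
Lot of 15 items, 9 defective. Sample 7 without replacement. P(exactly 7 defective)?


Hypergeometric: C(9,7)×C(6,0)/C(15,7)
= 36×1/6435 = 4/715

P(X=7) = 4/715 ≈ 0.56%


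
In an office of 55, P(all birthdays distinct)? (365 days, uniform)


P(all different) = Π(365-i)/365 for i=0..54
= (365/365)×(364/365)×...×(311/365)
= 0.013738

P ≈ 0.0137 ≈ 1.37%


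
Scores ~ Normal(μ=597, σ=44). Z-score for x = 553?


z = (x - μ)/σ = (553 - 597)/44 = -1.0

z = -1.0


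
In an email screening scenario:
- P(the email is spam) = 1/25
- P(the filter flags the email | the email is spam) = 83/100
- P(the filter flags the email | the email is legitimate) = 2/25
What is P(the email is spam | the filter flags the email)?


Using Bayes' theorem:
P(A|B) = P(B|A)·P(A) / P(B)

P(the filter flags the email) = 83/100 × 1/25 + 2/25 × 24/25
= 83/2500 + 48/625 = 11/100

P(the email is spam|the filter flags the email) = (83/2500) / (11/100) = 83/275

P(the email is spam|the filter flags the email) = 83/275 ≈ 30.18%


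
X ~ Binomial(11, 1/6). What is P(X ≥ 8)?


P(X ≥ 8) = Σ P(X=i) for i=8..11
P(X=8) = 6875/120932352
P(X=9) = 1375/362797056
P(X=10) = 55/362797056
P(X=11) = 1/362797056
Sum = 919/15116544

P(X ≥ 8) = 919/15116544 ≈ 0.01%


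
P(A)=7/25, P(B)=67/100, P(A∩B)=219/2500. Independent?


P(A)×P(B) = 469/2500
P(A∩B) = 219/2500
Not equal → NOT independent

No, not independent


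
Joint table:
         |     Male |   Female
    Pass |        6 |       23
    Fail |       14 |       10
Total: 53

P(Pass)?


P(Pass) = (6+23)/53 = 29/53

P(Pass) = 29/53 ≈ 54.72%


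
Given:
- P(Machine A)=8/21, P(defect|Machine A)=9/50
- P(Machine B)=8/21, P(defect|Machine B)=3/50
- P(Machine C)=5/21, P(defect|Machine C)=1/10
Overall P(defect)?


P(B) = Σ P(B|Aᵢ)×P(Aᵢ)
  9/50×8/21 = 12/175
  3/50×8/21 = 4/175
  1/10×5/21 = 1/42
Sum = 121/1050

P(defect) = 121/1050 ≈ 11.52%


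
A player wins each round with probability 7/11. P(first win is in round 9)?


Geometric: P(X=9) = (1-p)^(k-1)×p = (4/11)^8×7/11 = 458752/2357947691

P(X=9) = 458752/2357947691 ≈ 0.02%


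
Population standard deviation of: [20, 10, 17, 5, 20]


Mean = 72/5
  (20-72/5)²=784/25
  (10-72/5)²=484/25
  (17-72/5)²=169/25
  (5-72/5)²=2209/25
  (20-72/5)²=784/25
Σ(x-μ)² = 886/5
σ² = (886/5)/5 = 886/25

σ = √(886/25) ≈ 5.9532


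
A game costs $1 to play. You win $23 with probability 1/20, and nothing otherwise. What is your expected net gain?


E[gain] = (23-1)×1/20 + (-1)×19/20
= 11/10 - 19/20 = 3/20

Expected net gain = $3/20 ≈ $0.15


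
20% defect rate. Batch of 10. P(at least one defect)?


P(all good) = (4/5)^10 = 1048576/9765625
P(≥1 defect) = 8717049/9765625

P = 8717049/9765625 ≈ 89.26%


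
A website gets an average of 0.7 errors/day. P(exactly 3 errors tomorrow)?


Poisson(λ=0.7): P(X=3) = e^(-λ)×λ^k/k!
= e^(-0.7) × 0.7^3 / 3!
≈ 0.4965853038 × 0.343 / 6 ≈ 0.028388

P(X=3) ≈ 0.028388 ≈ 2.84%


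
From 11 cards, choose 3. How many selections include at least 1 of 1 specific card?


Complement: C(11,3) - C(10,3) = 165 - 120 = 45

45


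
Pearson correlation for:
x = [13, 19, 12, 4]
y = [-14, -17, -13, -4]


n=4, Σx=48, Σy=-48, Σxy=-677, Σx²=690, Σy²=670
r = (4×(-677) - 48×(-48))/√((4×690 - 48²)(4×670 - (-48)²))
= -404/√(456×376) = -404/√171456 ≈ -404/414.0725 ≈ -0.9757

r ≈ -0.9757


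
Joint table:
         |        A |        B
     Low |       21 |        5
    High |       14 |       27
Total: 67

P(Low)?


P(Low) = (21+5)/67 = 26/67

P(Low) = 26/67 ≈ 38.81%


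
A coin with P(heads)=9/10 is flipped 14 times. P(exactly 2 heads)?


Binomial: P(X=2) = C(14,2)×p^2×(1-p)^12
= 91 × 81/100 × 1/1000000000000 = 7371/100000000000000

P(X=2) = 7371/100000000000000 ≈ 0.00%


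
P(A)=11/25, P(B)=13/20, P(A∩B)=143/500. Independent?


P(A)×P(B) = 143/500
P(A∩B) = 143/500
Equal ✓ → Independent

Yes, independent


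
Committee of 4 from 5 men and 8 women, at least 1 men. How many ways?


Count by #men:
  1M,3W: C(5,1)×C(8,3)=280
  2M,2W: C(5,2)×C(8,2)=280
  3M,1W: C(5,3)×C(8,1)=80
  4M,0W: C(5,4)×C(8,0)=5
Total = 645

645


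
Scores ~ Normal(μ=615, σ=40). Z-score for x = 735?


z = (x - μ)/σ = (735 - 615)/40 = 3.0

z = 3.0


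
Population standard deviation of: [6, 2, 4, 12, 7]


Mean = 31/5
  (6-31/5)²=1/25
  (2-31/5)²=441/25
  (4-31/5)²=121/25
  (12-31/5)²=841/25
  (7-31/5)²=16/25
Σ(x-μ)² = 284/5
σ² = (284/5)/5 = 284/25

σ = √(284/25) ≈ 3.3705


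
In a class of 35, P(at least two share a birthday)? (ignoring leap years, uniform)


P(all different) = Π(365-i)/365 for i=0..34
= 0.185617
P(match) = 1 - 0.185617 = 0.814383

P ≈ 0.8144 ≈ 81.44%


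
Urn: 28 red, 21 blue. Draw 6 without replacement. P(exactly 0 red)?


Hypergeometric: C(28,0)×C(21,6)/C(49,6)
= 1×54264/13983816 = 323/83237

P(X=0) = 323/83237 ≈ 0.39%


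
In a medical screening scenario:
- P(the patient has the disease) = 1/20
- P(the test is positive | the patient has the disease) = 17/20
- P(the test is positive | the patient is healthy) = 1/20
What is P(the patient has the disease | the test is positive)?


Using Bayes' theorem:
P(A|B) = P(B|A)·P(A) / P(B)

P(the test is positive) = 17/20 × 1/20 + 1/20 × 19/20
= 17/400 + 19/400 = 9/100

P(the patient has the disease|the test is positive) = (17/400) / (9/100) = 17/36

P(the patient has the disease|the test is positive) = 17/36 ≈ 47.22%


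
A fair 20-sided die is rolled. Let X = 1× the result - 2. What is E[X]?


E[die] = (1+20)/2 = 21/2
E[X] = 1×21/2 - 2 = 17/2

E[X] = 17/2


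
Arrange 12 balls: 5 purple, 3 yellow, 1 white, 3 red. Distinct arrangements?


12!/(5!×3!×1!×3!) = 110880

110880


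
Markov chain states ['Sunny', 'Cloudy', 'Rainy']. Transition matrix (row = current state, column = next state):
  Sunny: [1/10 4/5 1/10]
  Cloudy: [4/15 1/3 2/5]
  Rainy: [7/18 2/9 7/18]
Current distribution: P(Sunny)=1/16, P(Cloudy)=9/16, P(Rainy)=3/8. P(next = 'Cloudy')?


P(next=Cloudy) = Σᵢ P(now=i)×P(i→Cloudy)
= 1/16×4/5 + 9/16×1/3 + 3/8×2/9
= 1/20 + 3/16 + 1/12 = 77/240

P = 77/240 ≈ 0.3208


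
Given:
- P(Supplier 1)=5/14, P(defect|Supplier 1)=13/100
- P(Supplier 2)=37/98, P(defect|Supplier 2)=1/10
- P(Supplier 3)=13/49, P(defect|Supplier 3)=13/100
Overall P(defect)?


P(B) = Σ P(B|Aᵢ)×P(Aᵢ)
  13/100×5/14 = 13/280
  1/10×37/98 = 37/980
  13/100×13/49 = 169/4900
Sum = 1163/9800

P(defect) = 1163/9800 ≈ 11.87%


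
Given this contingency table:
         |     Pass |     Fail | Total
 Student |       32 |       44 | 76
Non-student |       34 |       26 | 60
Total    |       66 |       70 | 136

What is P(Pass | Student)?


P(Pass | Student) = 32/(32+44) = 32/76 = 8/19

P(Pass|Student) = 8/19 ≈ 42.11%


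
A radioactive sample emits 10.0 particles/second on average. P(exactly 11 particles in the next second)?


Poisson(λ=10.0): P(X=11) = e^(-λ)×λ^k/k!
= e^(-10.0) × 10.0^11 / 11!
≈ 4.539992976e-05 × 100000000000 / 39916800 ≈ 0.113736

P(X=11) ≈ 0.113736 ≈ 11.37%


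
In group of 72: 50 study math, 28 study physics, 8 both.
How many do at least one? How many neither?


|A∪B| = 50+28-8 = 70
Neither = 72-70 = 2

At least one: 70; Neither: 2


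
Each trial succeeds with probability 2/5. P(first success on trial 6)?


Geometric: P(X=6) = (1-p)^(k-1)×p = (3/5)^5×2/5 = 486/15625

P(X=6) = 486/15625 ≈ 3.11%


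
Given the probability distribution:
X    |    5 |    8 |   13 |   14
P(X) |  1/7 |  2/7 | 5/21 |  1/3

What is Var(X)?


E[X] = 226/21
E[X²] = 892/7
Var(X) = E[X²] - (E[X])² = 892/7 - 51076/441 = 5120/441

Var(X) = 5120/441 ≈ 11.6100


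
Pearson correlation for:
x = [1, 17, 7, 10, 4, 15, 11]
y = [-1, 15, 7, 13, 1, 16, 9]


n=7, Σx=65, Σy=60, Σxy=776, Σx²=801, Σy²=782
r = (7×776 - 65×60)/√((7×801 - 65²)(7×782 - 60²))
= 1532/√(1382×1874) = 1532/√2589868 ≈ 1532/1609.3067 ≈ 0.9520

r ≈ 0.9520


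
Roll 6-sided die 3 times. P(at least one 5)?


P(no 5)^3 = (5/6)^3 = 125/216
P(≥1) = 1 - 125/216 = 91/216

P = 91/216 ≈ 42.13%


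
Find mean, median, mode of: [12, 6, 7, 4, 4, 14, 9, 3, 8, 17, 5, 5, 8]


Sorted: [3, 4, 4, 5, 5, 6, 7, 8, 8, 9, 12, 14, 17]
Mean = 102/13
Median = 7
Freq: {12: 1, 6: 1, 7: 1, 4: 2, 14: 1, 9: 1, 3: 1, 8: 2, 17: 1, 5: 2}
Mode: [4, 5, 8]

Mean=102/13, Median=7, Mode=[4, 5, 8]


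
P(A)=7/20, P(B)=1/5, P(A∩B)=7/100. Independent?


P(A)×P(B) = 7/100
P(A∩B) = 7/100
Equal ✓ → Independent

Yes, independent


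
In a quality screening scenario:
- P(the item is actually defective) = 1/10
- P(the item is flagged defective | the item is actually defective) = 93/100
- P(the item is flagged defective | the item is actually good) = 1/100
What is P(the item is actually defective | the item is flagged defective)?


Using Bayes' theorem:
P(A|B) = P(B|A)·P(A) / P(B)

P(the item is flagged defective) = 93/100 × 1/10 + 1/100 × 9/10
= 93/1000 + 9/1000 = 51/500

P(the item is actually defective|the item is flagged defective) = (93/1000) / (51/500) = 31/34

P(the item is actually defective|the item is flagged defective) = 31/34 ≈ 91.18%


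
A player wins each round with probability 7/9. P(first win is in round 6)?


Geometric: P(X=6) = (1-p)^(k-1)×p = (2/9)^5×7/9 = 224/531441

P(X=6) = 224/531441 ≈ 0.04%


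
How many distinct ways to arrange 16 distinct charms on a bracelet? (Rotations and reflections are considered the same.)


Free circular arrangements: rotations and reflections both identified.
(n-1)!/2 = 15!/2 = 1307674368000/2 = 653837184000

653837184000


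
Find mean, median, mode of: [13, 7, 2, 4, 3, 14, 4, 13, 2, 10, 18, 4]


Sorted: [2, 2, 3, 4, 4, 4, 7, 10, 13, 13, 14, 18]
Mean = 94/12 = 47/6
Median = 11/2
Freq: {13: 2, 7: 1, 2: 2, 4: 3, 3: 1, 14: 1, 10: 1, 18: 1}
Mode: [4]

Mean=47/6, Median=11/2, Mode=4


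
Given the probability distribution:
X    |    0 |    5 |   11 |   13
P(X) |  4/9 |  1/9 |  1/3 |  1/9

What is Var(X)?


E[X] = 17/3
E[X²] = 557/9
Var(X) = E[X²] - (E[X])² = 557/9 - 289/9 = 268/9

Var(X) = 268/9 ≈ 29.7778


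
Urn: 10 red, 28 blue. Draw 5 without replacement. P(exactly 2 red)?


Hypergeometric: C(10,2)×C(28,3)/C(38,5)
= 45×3276/501942 = 3510/11951

P(X=2) = 3510/11951 ≈ 29.37%


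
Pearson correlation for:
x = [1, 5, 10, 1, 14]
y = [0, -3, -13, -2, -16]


n=5, Σx=31, Σy=-34, Σxy=-371, Σx²=323, Σy²=438
r = (5×(-371) - 31×(-34))/√((5×323 - 31²)(5×438 - (-34)²))
= -801/√(654×1034) = -801/√676236 ≈ -801/822.3357 ≈ -0.9741

r ≈ -0.9741


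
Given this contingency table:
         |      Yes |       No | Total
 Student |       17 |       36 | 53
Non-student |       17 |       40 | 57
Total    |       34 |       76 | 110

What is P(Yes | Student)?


P(Yes | Student) = 17/(17+36) = 17/53

P(Yes|Student) = 17/53 ≈ 32.08%


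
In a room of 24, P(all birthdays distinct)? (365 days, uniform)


P(all different) = Π(365-i)/365 for i=0..23
= (365/365)×(364/365)×...×(342/365)
= 0.461656

P ≈ 0.4617 ≈ 46.17%


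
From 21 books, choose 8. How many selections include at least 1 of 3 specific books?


Complement: C(21,8) - C(18,8) = 203490 - 43758 = 159732

159732


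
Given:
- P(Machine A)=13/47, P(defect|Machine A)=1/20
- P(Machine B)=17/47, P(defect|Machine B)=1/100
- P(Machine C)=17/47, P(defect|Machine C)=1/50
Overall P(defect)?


P(B) = Σ P(B|Aᵢ)×P(Aᵢ)
  1/20×13/47 = 13/940
  1/100×17/47 = 17/4700
  1/50×17/47 = 17/2350
Sum = 29/1175

P(defect) = 29/1175 ≈ 2.47%


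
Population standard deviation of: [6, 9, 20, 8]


Mean = 43/4
  (6-43/4)²=361/16
  (9-43/4)²=49/16
  (20-43/4)²=1369/16
  (8-43/4)²=121/16
Σ(x-μ)² = 475/4
σ² = (475/4)/4 = 475/16

σ = √(475/16) ≈ 5.4486


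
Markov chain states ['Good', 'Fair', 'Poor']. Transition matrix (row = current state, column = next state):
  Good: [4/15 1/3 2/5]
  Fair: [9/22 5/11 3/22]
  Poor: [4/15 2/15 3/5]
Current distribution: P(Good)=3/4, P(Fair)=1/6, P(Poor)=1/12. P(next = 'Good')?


P(next=Good) = Σᵢ P(now=i)×P(i→Good)
= 3/4×4/15 + 1/6×9/22 + 1/12×4/15
= 1/5 + 3/44 + 1/45 = 115/396

P = 115/396 ≈ 0.2904


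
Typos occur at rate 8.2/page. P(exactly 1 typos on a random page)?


Poisson(λ=8.2): P(X=1) = e^(-λ)×λ^k/k!
= e^(-8.2) × 8.2^1 / 1!
≈ 0.00027465357 × 8.2 / 1 ≈ 0.002252

P(X=1) ≈ 0.002252 ≈ 0.23%


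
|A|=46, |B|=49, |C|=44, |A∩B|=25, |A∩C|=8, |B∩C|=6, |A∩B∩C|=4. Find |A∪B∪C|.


|A∪B∪C| = 46+49+44-25-8-6+4 = 104

|A∪B∪C| = 104


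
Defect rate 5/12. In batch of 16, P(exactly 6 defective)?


Binomial: P(X=6) = C(16,6)×p^6×(1-p)^10
= 8008 × 15625/2985984 × 282475249/61917364224 = 4418089441390625/23110532361879552

P(X=6) = 4418089441390625/23110532361879552 ≈ 19.12%


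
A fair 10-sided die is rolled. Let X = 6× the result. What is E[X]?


E[die] = (1+10)/2 = 11/2
E[X] = 6 × 11/2 = 33

E[X] = 33


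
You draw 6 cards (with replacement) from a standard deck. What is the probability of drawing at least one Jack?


P(not a Jack) = 48/52 = 12/13
P(none in 6 draws) = (12/13)^6 = 2985984/4826809
P(≥1 Jack) = 1 - 2985984/4826809 = 1840825/4826809

P = 1840825/4826809 ≈ 38.14%


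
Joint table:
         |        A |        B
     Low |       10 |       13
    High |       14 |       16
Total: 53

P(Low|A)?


P(Low|A) = 10/(10+14) = 10/24 = 5/12

P = 5/12 ≈ 41.67%


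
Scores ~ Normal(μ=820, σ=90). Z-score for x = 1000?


z = (x - μ)/σ = (1000 - 820)/90 = 2.0

z = 2.0


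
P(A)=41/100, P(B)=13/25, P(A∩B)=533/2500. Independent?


P(A)×P(B) = 533/2500
P(A∩B) = 533/2500
Equal ✓ → Independent

Yes, independent


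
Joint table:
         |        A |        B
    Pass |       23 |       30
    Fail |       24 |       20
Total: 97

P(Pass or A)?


P(Pass∨A) = P(Pass) + P(A) - P(Pass∧A)
= (53 + 47 - 23)/97 = 77/97

P = 77/97 ≈ 79.38%


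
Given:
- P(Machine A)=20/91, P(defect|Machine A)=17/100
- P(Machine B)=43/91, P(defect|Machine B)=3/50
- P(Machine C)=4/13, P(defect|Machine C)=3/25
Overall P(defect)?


P(B) = Σ P(B|Aᵢ)×P(Aᵢ)
  17/100×20/91 = 17/455
  3/50×43/91 = 129/4550
  3/25×4/13 = 12/325
Sum = 467/4550

P(defect) = 467/4550 ≈ 10.26%


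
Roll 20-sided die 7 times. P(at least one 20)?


P(no 20)^7 = (19/20)^7 = 893871739/1280000000
P(≥1) = 1 - 893871739/1280000000 = 386128261/1280000000

P = 386128261/1280000000 ≈ 30.17%
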